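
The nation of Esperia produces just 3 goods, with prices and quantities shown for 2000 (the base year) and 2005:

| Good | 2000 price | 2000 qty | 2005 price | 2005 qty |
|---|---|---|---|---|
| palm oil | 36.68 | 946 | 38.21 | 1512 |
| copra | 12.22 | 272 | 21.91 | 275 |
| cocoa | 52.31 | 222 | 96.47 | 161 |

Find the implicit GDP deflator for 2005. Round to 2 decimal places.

117.98

Nominal GDP 2005 = 38.21·1512 + 21.91·275 + 96.47·161 = 79330.44.
Real GDP 2005 (at 2000 prices) = 36.68·1512 + 12.22·275 + 52.31·161 = 67242.57.
Deflator = Nominal/Real × 100 = 79330.44/67242.57 × 100 = 117.977.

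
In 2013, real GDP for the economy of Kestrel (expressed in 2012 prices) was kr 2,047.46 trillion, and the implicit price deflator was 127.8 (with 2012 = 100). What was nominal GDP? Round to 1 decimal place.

kr 2,616.7 trillion

Nominal GDP = Real × (implicit price deflator/100) = 2047.46 × 1.278 = 2616.65.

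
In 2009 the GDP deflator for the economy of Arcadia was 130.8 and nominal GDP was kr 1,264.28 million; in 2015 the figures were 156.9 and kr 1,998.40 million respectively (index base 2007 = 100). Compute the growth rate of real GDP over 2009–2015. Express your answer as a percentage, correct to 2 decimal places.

Deflate each year: 2009 → 1264.28/1.308 = 966.57; 2015 → 1998.40/1.569 = 1273.68.
So real GDP changed by 1273.68/966.57 − 1 = 0.3177, i.e. 31.77%.

31.77%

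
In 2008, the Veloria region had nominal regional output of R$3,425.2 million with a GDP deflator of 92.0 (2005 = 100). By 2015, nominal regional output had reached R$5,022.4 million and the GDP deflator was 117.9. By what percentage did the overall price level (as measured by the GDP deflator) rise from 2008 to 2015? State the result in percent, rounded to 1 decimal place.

Price-level change = 117.9 / 92.0 − 1 = 0.2815.

28.2%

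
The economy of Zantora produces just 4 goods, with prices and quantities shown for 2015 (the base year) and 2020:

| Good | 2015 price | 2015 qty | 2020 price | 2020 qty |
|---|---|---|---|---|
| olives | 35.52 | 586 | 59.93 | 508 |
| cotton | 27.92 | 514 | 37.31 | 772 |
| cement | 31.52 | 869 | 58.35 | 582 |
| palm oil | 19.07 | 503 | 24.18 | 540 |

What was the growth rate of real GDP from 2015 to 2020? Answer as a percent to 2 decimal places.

-5.42%

Real GDP 2015 = Nominal GDP 2015 = 35.52·586 + 27.92·514 + 31.52·869 + 19.07·503 = 72148.69.
Real GDP 2020 (at 2015 prices) = 35.52·508 + 27.92·772 + 31.52·582 + 19.07·540 = 68240.84.
Real growth = 68240.84/72148.69 − 1 = -0.0542.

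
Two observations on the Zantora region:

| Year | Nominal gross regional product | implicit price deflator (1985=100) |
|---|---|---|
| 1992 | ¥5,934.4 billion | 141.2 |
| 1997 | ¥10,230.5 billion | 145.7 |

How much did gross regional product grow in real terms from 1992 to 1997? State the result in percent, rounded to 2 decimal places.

Real gross regional product 1992 = 5934.4 / 1.412 = 4202.83.
Real gross regional product 1997 = 10230.5 / 1.457 = 7021.62.
Real growth = 7021.62 / 4202.83 − 1 = 0.6707.

67.07%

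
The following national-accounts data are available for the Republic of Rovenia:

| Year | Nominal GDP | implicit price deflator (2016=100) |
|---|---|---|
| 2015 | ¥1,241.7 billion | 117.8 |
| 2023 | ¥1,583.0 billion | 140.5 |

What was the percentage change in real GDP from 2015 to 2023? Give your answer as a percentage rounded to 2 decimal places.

6.89%

Deflate each year: 2015 → 1241.7/1.178 = 1054.07; 2023 → 1583.0/1.405 = 1126.69.
So real GDP changed by 1126.69/1054.07 − 1 = 0.0689, i.e. 6.89%.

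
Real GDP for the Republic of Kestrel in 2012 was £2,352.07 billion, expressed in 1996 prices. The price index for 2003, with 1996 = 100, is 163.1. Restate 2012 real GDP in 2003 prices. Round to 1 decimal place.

£3,836.2 billion

Real GDP in 2003 prices = Real GDP in 1996 prices × (P_2003/P_1996) = 2352.07 × 1.631 = 3836.23.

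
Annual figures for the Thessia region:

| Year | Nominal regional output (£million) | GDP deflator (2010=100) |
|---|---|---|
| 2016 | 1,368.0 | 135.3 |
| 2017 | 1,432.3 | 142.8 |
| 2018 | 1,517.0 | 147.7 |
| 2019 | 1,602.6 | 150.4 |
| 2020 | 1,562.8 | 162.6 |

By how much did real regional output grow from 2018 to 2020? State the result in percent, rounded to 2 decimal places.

Real regional output 2018 = 1517.0/1.477 = 1027.08.
Real regional output 2020 = 1562.8/1.626 = 961.13.
Change = 961.13/1027.08 − 1 = -0.0642.

-6.42%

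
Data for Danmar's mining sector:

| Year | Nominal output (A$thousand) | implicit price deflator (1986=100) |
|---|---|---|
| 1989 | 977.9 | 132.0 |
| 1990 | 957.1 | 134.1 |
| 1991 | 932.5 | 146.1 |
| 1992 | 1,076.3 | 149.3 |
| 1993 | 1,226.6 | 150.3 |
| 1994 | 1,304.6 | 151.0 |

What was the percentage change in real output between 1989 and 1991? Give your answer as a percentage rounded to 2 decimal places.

Real output 1989 = 977.9/1.320 = 740.83.
Real output 1991 = 932.5/1.461 = 638.26.
Change = 638.26/740.83 − 1 = -0.1385.

-13.85%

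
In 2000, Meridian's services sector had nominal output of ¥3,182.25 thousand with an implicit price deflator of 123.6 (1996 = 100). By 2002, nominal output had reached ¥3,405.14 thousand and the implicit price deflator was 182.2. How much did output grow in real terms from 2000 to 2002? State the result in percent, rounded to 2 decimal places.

-27.41%

Deflate each year: 2000 → 3182.25/1.236 = 2574.64; 2002 → 3405.14/1.822 = 1868.90.
So real output changed by 1868.90/2574.64 − 1 = -0.2741, i.e. -27.41%.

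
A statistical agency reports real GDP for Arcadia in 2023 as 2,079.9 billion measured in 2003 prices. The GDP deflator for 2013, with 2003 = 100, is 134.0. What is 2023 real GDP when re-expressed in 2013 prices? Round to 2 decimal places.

2,787.07 billion

Real GDP in 2013 prices = Real GDP in 2003 prices × (P_2013/P_2003) = 2079.9 × 1.340 = 2787.07.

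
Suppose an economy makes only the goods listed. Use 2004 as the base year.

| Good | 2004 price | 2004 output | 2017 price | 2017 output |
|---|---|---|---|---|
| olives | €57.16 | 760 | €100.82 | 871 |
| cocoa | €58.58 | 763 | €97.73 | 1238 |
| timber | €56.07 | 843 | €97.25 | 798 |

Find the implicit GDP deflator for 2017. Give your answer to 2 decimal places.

Nominal GDP 2017 = 100.82·871 + 97.73·1238 + 97.25·798 = 286409.46.
Real GDP 2017 (at 2004 prices) = 57.16·871 + 58.58·1238 + 56.07·798 = 167052.26.
Deflator = Nominal/Real × 100 = 286409.46/167052.26 × 100 = 171.449.

171.45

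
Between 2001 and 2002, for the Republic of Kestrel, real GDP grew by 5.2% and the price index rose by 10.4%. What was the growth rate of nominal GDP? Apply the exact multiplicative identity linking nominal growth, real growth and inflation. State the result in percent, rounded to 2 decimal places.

(1 + g_nom) = (1 + g_real)(1 + π) = 1.0520 × 1.1040 = 1.16141.

16.14%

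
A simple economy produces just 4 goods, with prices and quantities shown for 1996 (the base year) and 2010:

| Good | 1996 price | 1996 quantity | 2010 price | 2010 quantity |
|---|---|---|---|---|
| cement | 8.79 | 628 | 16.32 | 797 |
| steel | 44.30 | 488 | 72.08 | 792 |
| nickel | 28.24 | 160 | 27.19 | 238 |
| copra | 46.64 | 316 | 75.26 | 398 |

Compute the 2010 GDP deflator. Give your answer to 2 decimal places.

158.10

Nominal GDP 2010 = 16.32·797 + 72.08·792 + 27.19·238 + 75.26·398 = 106519.10.
Real GDP 2010 (at 1996 prices) = 8.79·797 + 44.30·792 + 28.24·238 + 46.64·398 = 67375.07.
Deflator = Nominal/Real × 100 = 106519.10/67375.07 × 100 = 158.099.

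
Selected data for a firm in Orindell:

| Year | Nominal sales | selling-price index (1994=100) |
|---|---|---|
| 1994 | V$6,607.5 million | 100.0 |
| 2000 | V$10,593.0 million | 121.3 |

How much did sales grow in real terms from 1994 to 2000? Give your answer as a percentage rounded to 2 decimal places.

Deflate each year: 1994 → 6607.5/1.000 = 6607.50; 2000 → 10593.0/1.213 = 8732.89.
So real sales changed by 8732.89/6607.50 − 1 = 0.3217, i.e. 32.17%.

32.17%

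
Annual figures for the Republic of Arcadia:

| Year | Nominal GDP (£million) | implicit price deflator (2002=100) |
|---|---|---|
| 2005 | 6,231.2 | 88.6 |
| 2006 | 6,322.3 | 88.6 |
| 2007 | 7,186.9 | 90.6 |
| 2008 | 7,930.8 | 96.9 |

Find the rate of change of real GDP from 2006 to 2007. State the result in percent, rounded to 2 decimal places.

Real GDP 2006 = 6322.3/0.886 = 7135.78.
Real GDP 2007 = 7186.9/0.906 = 7932.56.
Change = 7932.56/7135.78 − 1 = 0.1117.

11.17%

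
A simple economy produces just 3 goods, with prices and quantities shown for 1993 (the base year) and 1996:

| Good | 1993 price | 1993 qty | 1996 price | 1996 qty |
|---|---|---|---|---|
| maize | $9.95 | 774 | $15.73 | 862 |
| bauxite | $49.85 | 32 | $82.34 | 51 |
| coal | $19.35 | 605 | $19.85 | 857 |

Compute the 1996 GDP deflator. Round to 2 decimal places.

125.51

Nominal GDP 1996 = 15.73·862 + 82.34·51 + 19.85·857 = 34770.05.
Real GDP 1996 (at 1993 prices) = 9.95·862 + 49.85·51 + 19.35·857 = 27702.20.
Deflator = Nominal/Real × 100 = 34770.05/27702.20 × 100 = 125.514.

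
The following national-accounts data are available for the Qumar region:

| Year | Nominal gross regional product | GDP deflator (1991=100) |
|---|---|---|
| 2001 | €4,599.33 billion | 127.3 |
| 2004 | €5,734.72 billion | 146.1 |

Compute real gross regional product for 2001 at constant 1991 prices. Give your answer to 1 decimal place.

€3,613.0 billion

Real gross regional product = Nominal / (GDP deflator/100) = 4599.33 / 1.273 = 3612.99.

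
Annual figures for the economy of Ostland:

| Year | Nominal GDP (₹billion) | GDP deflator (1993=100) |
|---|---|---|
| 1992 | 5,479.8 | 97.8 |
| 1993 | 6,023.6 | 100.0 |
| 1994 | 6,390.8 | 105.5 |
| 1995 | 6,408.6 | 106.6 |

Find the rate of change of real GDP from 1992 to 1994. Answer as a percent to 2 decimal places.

Real GDP 1992 = 5479.8/0.978 = 5603.07.
Real GDP 1994 = 6390.8/1.055 = 6057.63.
Change = 6057.63/5603.07 − 1 = 0.0811.

8.11%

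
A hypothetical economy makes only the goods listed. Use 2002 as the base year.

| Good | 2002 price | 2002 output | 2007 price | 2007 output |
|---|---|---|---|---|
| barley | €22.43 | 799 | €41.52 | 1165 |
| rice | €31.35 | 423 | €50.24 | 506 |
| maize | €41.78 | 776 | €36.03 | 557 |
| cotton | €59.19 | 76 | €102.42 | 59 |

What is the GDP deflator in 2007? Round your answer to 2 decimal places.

Nominal GDP 2007 = 41.52·1165 + 50.24·506 + 36.03·557 + 102.42·59 = 99903.73.
Real GDP 2007 (at 2002 prices) = 22.43·1165 + 31.35·506 + 41.78·557 + 59.19·59 = 68757.72.
Deflator = Nominal/Real × 100 = 99903.73/68757.72 × 100 = 145.298.

145.30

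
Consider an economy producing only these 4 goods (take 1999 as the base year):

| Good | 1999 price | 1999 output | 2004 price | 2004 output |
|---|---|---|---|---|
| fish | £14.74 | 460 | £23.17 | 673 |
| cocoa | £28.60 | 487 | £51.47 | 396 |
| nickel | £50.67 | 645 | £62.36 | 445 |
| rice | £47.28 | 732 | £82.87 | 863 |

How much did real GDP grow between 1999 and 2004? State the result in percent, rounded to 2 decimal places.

-3.87%

Real GDP 1999 = Nominal GDP 1999 = 14.74·460 + 28.60·487 + 50.67·645 + 47.28·732 = 87999.71.
Real GDP 2004 (at 1999 prices) = 14.74·673 + 28.60·396 + 50.67·445 + 47.28·863 = 84596.41.
Real growth = 84596.41/87999.71 − 1 = -0.0387.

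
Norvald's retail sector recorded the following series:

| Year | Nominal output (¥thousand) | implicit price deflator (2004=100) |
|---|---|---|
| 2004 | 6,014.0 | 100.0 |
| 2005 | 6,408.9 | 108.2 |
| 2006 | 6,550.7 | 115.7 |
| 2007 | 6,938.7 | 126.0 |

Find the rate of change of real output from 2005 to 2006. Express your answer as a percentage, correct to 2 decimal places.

Real output 2005 = 6408.9/1.082 = 5923.20.
Real output 2006 = 6550.7/1.157 = 5661.80.
Change = 5661.80/5923.20 − 1 = -0.0441.

-4.41%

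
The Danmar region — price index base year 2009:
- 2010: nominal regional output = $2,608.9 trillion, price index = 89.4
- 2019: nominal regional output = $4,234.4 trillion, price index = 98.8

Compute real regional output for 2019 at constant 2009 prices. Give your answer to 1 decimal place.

$4,285.8 trillion

Real regional output = Nominal / (price index/100) = 4234.4 / 0.988 = 4285.83.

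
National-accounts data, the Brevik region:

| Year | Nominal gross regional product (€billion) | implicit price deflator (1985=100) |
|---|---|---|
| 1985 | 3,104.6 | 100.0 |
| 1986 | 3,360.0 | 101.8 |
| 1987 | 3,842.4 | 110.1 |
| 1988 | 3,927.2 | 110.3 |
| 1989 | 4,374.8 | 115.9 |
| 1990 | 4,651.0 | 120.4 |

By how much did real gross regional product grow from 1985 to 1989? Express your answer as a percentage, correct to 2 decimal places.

21.58%

Real gross regional product 1985 = 3104.6/1.000 = 3104.60.
Real gross regional product 1989 = 4374.8/1.159 = 3774.63.
Change = 3774.63/3104.60 − 1 = 0.2158.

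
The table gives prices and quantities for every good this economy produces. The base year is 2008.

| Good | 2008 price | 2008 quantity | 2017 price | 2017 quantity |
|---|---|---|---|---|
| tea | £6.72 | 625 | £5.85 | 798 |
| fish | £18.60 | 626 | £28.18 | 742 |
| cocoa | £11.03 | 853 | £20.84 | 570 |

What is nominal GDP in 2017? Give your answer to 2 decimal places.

£37456.66

Nominal GDP 2017 = Σ (p_2017 × q_2017) = 5.85·798 + 28.18·742 + 20.84·570 = 37456.66.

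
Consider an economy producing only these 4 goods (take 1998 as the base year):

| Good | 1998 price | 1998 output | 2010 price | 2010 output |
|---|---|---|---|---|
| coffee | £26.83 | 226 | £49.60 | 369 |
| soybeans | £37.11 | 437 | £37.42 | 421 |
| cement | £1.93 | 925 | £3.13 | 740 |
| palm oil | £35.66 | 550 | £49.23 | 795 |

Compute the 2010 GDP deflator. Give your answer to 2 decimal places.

Nominal GDP 2010 = 49.60·369 + 37.42·421 + 3.13·740 + 49.23·795 = 75510.27.
Real GDP 2010 (at 1998 prices) = 26.83·369 + 37.11·421 + 1.93·740 + 35.66·795 = 55301.48.
Deflator = Nominal/Real × 100 = 75510.27/55301.48 × 100 = 136.543.

136.54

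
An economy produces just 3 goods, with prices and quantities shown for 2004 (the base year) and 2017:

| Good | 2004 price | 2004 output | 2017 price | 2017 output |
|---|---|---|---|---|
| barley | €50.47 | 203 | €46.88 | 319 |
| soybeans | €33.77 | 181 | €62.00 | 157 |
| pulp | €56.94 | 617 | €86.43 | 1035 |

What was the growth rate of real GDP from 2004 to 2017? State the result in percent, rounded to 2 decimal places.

Real GDP 2004 = Nominal GDP 2004 = 50.47·203 + 33.77·181 + 56.94·617 = 51489.76.
Real GDP 2017 (at 2004 prices) = 50.47·319 + 33.77·157 + 56.94·1035 = 80334.72.
Real growth = 80334.72/51489.76 − 1 = 0.5602.

56.02%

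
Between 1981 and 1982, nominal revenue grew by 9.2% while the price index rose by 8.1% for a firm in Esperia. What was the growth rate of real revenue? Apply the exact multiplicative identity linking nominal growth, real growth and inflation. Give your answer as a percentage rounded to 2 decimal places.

(1 + g_nom) = (1 + g_real)(1 + π), so g_real = 1.0920 / 1.0810 − 1 = 0.01018.

1.02%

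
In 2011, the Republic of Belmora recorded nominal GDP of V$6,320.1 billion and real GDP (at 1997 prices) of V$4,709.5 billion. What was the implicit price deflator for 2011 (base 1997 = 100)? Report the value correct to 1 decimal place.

134.2

implicit price deflator = (Nominal / Real) × 100 = 6320.1 / 4709.5 × 100 = 134.20.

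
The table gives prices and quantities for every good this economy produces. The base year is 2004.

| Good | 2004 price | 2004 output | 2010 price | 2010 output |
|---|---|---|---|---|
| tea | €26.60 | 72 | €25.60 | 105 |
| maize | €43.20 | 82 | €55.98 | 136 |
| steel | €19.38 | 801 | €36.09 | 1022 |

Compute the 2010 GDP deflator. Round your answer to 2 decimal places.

165.71

Nominal GDP 2010 = 25.60·105 + 55.98·136 + 36.09·1022 = 47185.26.
Real GDP 2010 (at 2004 prices) = 26.60·105 + 43.20·136 + 19.38·1022 = 28474.56.
Deflator = Nominal/Real × 100 = 47185.26/28474.56 × 100 = 165.710.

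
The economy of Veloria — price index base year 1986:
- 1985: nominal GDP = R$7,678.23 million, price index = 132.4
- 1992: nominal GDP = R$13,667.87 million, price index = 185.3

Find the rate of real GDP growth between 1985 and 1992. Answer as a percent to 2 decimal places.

27.19%

Deflate each year: 1985 → 7678.23/1.324 = 5799.27; 1992 → 13667.87/1.853 = 7376.08.
So real GDP changed by 7376.08/5799.27 − 1 = 0.2719, i.e. 27.19%.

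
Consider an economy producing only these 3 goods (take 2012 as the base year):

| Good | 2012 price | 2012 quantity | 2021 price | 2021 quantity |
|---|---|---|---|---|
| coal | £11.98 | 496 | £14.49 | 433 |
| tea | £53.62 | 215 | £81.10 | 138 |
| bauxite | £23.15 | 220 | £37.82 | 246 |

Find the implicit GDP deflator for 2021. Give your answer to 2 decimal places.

Nominal GDP 2021 = 14.49·433 + 81.10·138 + 37.82·246 = 26769.69.
Real GDP 2021 (at 2012 prices) = 11.98·433 + 53.62·138 + 23.15·246 = 18281.80.
Deflator = Nominal/Real × 100 = 26769.69/18281.80 × 100 = 146.428.

146.43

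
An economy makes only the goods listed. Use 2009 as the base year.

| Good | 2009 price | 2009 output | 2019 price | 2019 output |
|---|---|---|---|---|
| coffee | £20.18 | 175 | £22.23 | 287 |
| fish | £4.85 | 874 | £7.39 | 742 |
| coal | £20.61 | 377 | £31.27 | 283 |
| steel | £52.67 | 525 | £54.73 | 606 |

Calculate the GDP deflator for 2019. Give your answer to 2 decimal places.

114.29

Nominal GDP 2019 = 22.23·287 + 7.39·742 + 31.27·283 + 54.73·606 = 53879.18.
Real GDP 2019 (at 2009 prices) = 20.18·287 + 4.85·742 + 20.61·283 + 52.67·606 = 47141.01.
Deflator = Nominal/Real × 100 = 53879.18/47141.01 × 100 = 114.294.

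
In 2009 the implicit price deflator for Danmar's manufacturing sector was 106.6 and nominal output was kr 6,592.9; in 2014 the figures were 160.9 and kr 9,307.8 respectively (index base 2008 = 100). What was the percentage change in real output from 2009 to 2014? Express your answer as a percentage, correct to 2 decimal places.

Deflate each year: 2009 → 6592.9/1.066 = 6184.71; 2014 → 9307.8/1.609 = 5784.84.
So real output changed by 5784.84/6184.71 − 1 = -0.0647, i.e. -6.47%.

-6.47%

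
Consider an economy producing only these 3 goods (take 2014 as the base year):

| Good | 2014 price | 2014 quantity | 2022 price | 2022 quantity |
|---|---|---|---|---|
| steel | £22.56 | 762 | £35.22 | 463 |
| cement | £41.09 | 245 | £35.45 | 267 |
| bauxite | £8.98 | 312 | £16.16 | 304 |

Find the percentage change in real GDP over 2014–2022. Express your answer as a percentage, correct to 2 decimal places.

-19.67%

Real GDP 2014 = Nominal GDP 2014 = 22.56·762 + 41.09·245 + 8.98·312 = 30059.53.
Real GDP 2022 (at 2014 prices) = 22.56·463 + 41.09·267 + 8.98·304 = 24146.23.
Real growth = 24146.23/30059.53 − 1 = -0.1967.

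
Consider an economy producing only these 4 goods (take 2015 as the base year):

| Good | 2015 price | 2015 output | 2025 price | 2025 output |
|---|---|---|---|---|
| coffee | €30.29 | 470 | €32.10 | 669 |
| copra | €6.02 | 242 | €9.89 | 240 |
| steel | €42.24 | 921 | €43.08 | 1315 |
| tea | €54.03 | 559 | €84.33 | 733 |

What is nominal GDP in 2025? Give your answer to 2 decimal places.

€142312.59

Nominal GDP 2025 = Σ (p_2025 × q_2025) = 32.10·669 + 9.89·240 + 43.08·1315 + 84.33·733 = 142312.59.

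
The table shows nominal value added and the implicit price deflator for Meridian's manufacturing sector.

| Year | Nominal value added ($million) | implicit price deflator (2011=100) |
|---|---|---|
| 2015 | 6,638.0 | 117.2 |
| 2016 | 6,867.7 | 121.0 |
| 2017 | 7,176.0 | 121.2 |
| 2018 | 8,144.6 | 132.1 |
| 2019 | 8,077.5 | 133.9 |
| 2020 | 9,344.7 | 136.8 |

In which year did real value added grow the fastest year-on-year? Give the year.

2020

2016: real = 6867.7/1.210 = 5675.79; growth vs 2015 (5663.82) = 0.21%.
2017: real = 7176.0/1.212 = 5920.79; growth vs 2016 (5675.79) = 4.32%.
2018: real = 8144.6/1.321 = 6165.48; growth vs 2017 (5920.79) = 4.13%.
2019: real = 8077.5/1.339 = 6032.49; growth vs 2018 (6165.48) = -2.16%.
2020: real = 9344.7/1.368 = 6830.92; growth vs 2019 (6032.49) = 13.24%.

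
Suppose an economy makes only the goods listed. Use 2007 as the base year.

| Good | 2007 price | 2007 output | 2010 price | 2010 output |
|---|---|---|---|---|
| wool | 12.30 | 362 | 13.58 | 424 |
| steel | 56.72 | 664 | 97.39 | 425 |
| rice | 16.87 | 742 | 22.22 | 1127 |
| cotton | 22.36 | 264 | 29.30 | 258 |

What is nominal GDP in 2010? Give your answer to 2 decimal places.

Nominal GDP 2010 = Σ (p_2010 × q_2010) = 13.58·424 + 97.39·425 + 22.22·1127 + 29.30·258 = 79750.01.

79750.01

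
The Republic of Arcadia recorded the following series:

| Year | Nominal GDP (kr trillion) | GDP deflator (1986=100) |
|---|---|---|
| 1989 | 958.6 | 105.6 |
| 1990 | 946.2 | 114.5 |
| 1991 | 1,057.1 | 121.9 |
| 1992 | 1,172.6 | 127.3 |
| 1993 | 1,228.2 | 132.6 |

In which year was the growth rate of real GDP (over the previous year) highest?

1992

1990: real = 946.2/1.145 = 826.38; growth vs 1989 (907.77) = -8.97%.
1991: real = 1057.1/1.219 = 867.19; growth vs 1990 (826.38) = 4.94%.
1992: real = 1172.6/1.273 = 921.13; growth vs 1991 (867.19) = 6.22%.
1993: real = 1228.2/1.326 = 926.24; growth vs 1992 (921.13) = 0.55%.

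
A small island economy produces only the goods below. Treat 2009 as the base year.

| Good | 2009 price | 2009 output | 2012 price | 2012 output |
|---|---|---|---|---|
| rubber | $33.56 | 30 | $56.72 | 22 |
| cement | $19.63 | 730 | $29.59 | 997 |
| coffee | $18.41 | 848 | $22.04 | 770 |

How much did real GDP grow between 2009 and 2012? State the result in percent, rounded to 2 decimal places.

Real GDP 2009 = Nominal GDP 2009 = 33.56·30 + 19.63·730 + 18.41·848 = 30948.38.
Real GDP 2012 (at 2009 prices) = 33.56·22 + 19.63·997 + 18.41·770 = 34485.13.
Real growth = 34485.13/30948.38 − 1 = 0.1143.

11.43%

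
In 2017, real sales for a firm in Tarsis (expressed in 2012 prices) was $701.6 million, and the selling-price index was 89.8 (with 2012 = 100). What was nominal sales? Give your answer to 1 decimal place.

Nominal sales = Real × (selling-price index/100) = 701.6 × 0.898 = 630.04.

$630.0 million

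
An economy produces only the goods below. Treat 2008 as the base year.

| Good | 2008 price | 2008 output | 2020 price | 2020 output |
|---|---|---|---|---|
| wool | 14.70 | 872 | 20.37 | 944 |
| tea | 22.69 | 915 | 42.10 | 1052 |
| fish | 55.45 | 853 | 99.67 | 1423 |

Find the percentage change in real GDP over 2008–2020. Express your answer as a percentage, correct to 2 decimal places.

Real GDP 2008 = Nominal GDP 2008 = 14.70·872 + 22.69·915 + 55.45·853 = 80878.60.
Real GDP 2020 (at 2008 prices) = 14.70·944 + 22.69·1052 + 55.45·1423 = 116652.03.
Real growth = 116652.03/80878.60 − 1 = 0.4423.

44.23%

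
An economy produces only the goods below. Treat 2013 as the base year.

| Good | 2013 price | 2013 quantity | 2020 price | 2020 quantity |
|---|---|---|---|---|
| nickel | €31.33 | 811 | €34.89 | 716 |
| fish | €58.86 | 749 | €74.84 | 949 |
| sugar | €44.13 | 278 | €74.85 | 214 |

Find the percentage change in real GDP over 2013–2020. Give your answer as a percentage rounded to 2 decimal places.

Real GDP 2013 = Nominal GDP 2013 = 31.33·811 + 58.86·749 + 44.13·278 = 81762.91.
Real GDP 2020 (at 2013 prices) = 31.33·716 + 58.86·949 + 44.13·214 = 87734.24.
Real growth = 87734.24/81762.91 − 1 = 0.0730.

7.30%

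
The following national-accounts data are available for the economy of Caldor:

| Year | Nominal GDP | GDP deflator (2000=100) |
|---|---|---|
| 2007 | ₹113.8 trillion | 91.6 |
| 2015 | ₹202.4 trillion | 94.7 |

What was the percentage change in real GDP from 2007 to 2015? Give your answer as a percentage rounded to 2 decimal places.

72.03%

Deflate each year: 2007 → 113.8/0.916 = 124.24; 2015 → 202.4/0.947 = 213.73.
So real GDP changed by 213.73/124.24 − 1 = 0.7203, i.e. 72.03%.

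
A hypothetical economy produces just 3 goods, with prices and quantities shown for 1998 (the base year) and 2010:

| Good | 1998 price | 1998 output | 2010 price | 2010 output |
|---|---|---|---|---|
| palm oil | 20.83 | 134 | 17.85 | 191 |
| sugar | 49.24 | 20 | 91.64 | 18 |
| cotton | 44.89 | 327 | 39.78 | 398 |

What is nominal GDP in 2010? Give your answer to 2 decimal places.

20891.31

Nominal GDP 2010 = Σ (p_2010 × q_2010) = 17.85·191 + 91.64·18 + 39.78·398 = 20891.31.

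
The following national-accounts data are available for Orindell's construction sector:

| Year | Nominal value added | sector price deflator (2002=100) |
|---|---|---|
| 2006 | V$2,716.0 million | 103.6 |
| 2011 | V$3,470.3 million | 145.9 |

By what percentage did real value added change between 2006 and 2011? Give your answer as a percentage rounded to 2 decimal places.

-9.27%

Real value added 2006 = 2716.0 / 1.036 = 2621.62.
Real value added 2011 = 3470.3 / 1.459 = 2378.55.
Real growth = 2378.55 / 2621.62 − 1 = -0.0927.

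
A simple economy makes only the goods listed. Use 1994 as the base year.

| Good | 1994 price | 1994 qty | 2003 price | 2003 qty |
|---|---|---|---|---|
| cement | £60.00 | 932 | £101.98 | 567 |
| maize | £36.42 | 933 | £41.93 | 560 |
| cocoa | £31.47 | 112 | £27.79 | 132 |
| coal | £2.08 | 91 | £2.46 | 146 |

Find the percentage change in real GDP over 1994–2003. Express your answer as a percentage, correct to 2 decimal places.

-37.11%

Real GDP 1994 = Nominal GDP 1994 = 60.00·932 + 36.42·933 + 31.47·112 + 2.08·91 = 93613.78.
Real GDP 2003 (at 1994 prices) = 60.00·567 + 36.42·560 + 31.47·132 + 2.08·146 = 58872.92.
Real growth = 58872.92/93613.78 − 1 = -0.3711.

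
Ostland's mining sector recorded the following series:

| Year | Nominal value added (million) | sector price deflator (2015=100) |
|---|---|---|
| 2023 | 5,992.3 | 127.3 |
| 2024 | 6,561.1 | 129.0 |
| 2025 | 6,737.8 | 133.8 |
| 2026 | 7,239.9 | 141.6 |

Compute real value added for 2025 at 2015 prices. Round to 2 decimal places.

5,035.72 million

Real value added 2025 = 6737.8 / 1.338 = 5035.72.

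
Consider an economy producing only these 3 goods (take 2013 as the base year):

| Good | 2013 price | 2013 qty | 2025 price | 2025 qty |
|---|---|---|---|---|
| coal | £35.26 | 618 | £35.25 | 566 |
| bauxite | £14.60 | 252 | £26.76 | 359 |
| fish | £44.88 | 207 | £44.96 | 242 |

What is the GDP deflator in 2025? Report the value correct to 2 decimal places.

112.14

Nominal GDP 2025 = 35.25·566 + 26.76·359 + 44.96·242 = 40438.66.
Real GDP 2025 (at 2013 prices) = 35.26·566 + 14.60·359 + 44.88·242 = 36059.52.
Deflator = Nominal/Real × 100 = 40438.66/36059.52 × 100 = 112.144.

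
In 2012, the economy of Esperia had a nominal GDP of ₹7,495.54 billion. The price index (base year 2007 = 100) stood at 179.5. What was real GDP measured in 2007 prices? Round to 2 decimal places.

₹4,175.79 billion

Real GDP = Nominal / (price index/100) = 7495.54 / 1.795 = 4175.79.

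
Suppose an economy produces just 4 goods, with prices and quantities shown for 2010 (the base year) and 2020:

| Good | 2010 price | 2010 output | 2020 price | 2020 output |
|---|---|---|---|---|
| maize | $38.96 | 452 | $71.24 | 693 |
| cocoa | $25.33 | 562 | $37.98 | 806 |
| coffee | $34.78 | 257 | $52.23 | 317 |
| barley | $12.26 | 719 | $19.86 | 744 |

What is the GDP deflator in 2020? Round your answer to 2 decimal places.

Nominal GDP 2020 = 71.24·693 + 37.98·806 + 52.23·317 + 19.86·744 = 111313.95.
Real GDP 2020 (at 2010 prices) = 38.96·693 + 25.33·806 + 34.78·317 + 12.26·744 = 67561.96.
Deflator = Nominal/Real × 100 = 111313.95/67561.96 × 100 = 164.758.

164.76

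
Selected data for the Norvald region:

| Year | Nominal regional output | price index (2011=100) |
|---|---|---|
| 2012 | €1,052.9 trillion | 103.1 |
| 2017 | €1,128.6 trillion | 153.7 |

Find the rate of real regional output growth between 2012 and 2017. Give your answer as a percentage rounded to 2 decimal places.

Deflate each year: 2012 → 1052.9/1.031 = 1021.24; 2017 → 1128.6/1.537 = 734.29.
So real regional output changed by 734.29/1021.24 − 1 = -0.2810, i.e. -28.10%.

-28.10%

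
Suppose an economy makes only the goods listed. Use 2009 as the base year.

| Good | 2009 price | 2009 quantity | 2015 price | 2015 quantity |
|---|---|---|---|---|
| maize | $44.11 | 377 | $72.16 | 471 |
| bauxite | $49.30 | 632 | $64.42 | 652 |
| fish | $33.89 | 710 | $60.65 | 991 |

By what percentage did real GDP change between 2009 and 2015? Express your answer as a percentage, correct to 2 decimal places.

Real GDP 2009 = Nominal GDP 2009 = 44.11·377 + 49.30·632 + 33.89·710 = 71848.97.
Real GDP 2015 (at 2009 prices) = 44.11·471 + 49.30·652 + 33.89·991 = 86504.40.
Real growth = 86504.40/71848.97 − 1 = 0.2040.

20.40%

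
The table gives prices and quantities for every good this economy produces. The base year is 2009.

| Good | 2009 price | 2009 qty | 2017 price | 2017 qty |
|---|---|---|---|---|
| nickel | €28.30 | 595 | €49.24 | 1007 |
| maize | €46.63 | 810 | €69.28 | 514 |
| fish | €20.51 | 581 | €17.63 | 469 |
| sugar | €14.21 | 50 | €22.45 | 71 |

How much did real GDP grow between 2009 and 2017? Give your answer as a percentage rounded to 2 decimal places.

-6.16%

Real GDP 2009 = Nominal GDP 2009 = 28.30·595 + 46.63·810 + 20.51·581 + 14.21·50 = 67235.61.
Real GDP 2017 (at 2009 prices) = 28.30·1007 + 46.63·514 + 20.51·469 + 14.21·71 = 63094.02.
Real growth = 63094.02/67235.61 − 1 = -0.0616.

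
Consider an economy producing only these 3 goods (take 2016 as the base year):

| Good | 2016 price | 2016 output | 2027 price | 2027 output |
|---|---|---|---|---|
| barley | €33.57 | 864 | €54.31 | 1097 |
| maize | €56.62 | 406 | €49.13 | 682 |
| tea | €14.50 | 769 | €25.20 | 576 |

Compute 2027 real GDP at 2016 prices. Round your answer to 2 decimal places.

€83793.13

Real GDP 2027 = Σ (p_2016 × q_2027) = 33.57·1097 + 56.62·682 + 14.50·576 = 83793.13.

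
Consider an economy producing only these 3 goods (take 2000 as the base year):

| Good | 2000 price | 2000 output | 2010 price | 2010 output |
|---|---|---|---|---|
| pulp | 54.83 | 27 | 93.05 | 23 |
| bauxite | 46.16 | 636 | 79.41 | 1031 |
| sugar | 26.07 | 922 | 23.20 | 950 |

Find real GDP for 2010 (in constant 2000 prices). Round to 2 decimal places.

Real GDP 2010 = Σ (p_2000 × q_2010) = 54.83·23 + 46.16·1031 + 26.07·950 = 73618.55.

73618.55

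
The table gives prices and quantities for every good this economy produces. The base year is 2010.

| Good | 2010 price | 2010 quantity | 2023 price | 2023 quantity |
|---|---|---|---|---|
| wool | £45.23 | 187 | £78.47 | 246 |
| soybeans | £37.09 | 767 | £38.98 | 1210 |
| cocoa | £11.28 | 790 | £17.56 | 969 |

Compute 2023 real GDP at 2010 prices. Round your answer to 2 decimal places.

£66935.80

Real GDP 2023 = Σ (p_2010 × q_2023) = 45.23·246 + 37.09·1210 + 11.28·969 = 66935.80.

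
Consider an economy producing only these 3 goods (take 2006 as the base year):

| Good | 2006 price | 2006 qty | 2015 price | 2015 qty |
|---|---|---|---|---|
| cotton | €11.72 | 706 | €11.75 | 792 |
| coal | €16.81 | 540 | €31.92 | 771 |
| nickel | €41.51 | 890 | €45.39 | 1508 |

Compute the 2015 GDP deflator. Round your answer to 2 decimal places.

120.66

Nominal GDP 2015 = 11.75·792 + 31.92·771 + 45.39·1508 = 102364.44.
Real GDP 2015 (at 2006 prices) = 11.72·792 + 16.81·771 + 41.51·1508 = 84839.83.
Deflator = Nominal/Real × 100 = 102364.44/84839.83 × 100 = 120.656.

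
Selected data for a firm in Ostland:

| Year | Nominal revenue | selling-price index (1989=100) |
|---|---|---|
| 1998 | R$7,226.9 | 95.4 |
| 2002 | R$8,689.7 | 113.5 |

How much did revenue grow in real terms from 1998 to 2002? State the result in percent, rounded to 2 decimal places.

1.07%

Deflate each year: 1998 → 7226.9/0.954 = 7575.37; 2002 → 8689.7/1.135 = 7656.12.
So real revenue changed by 7656.12/7575.37 − 1 = 0.0107, i.e. 1.07%.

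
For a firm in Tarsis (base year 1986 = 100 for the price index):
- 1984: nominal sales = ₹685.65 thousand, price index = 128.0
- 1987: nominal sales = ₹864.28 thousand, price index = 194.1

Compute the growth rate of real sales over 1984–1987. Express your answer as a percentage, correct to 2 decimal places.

Deflate each year: 1984 → 685.65/1.280 = 535.66; 1987 → 864.28/1.941 = 445.28.
So real sales changed by 445.28/535.66 − 1 = -0.1687, i.e. -16.87%.

-16.87%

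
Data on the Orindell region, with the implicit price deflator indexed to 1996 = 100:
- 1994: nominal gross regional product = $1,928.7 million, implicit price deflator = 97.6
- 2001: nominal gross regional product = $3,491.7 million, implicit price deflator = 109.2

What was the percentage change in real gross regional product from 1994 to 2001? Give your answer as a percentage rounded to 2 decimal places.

Deflate each year: 1994 → 1928.7/0.976 = 1976.13; 2001 → 3491.7/1.092 = 3197.53.
So real gross regional product changed by 3197.53/1976.13 − 1 = 0.6181, i.e. 61.81%.

61.81%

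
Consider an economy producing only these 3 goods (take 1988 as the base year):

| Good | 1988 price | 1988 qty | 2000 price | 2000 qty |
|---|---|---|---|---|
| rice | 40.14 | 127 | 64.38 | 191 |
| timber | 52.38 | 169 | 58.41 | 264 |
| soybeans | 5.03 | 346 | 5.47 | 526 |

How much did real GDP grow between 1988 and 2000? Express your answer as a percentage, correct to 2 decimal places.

53.86%

Real GDP 1988 = Nominal GDP 1988 = 40.14·127 + 52.38·169 + 5.03·346 = 15690.38.
Real GDP 2000 (at 1988 prices) = 40.14·191 + 52.38·264 + 5.03·526 = 24140.84.
Real growth = 24140.84/15690.38 − 1 = 0.5386.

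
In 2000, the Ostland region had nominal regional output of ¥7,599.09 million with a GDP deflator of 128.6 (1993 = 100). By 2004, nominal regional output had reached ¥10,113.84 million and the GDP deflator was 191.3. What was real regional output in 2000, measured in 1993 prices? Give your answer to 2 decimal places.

¥5,909.09 million

Real regional output = Nominal / (GDP deflator/100) = 7599.09 / 1.286 = 5909.09.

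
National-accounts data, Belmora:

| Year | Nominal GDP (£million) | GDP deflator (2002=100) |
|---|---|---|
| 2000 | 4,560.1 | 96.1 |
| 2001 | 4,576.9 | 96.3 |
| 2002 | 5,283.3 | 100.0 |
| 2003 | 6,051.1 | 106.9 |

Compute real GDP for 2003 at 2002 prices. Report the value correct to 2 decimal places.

£5,660.52 million

Real GDP 2003 = 6051.1 / 1.069 = 5660.52.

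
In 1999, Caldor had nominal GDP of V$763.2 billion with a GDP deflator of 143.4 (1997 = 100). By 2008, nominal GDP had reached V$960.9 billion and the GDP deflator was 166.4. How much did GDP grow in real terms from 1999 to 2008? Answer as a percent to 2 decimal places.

Deflate each year: 1999 → 763.2/1.434 = 532.22; 2008 → 960.9/1.664 = 577.46.
So real GDP changed by 577.46/532.22 − 1 = 0.0850, i.e. 8.50%.

8.50%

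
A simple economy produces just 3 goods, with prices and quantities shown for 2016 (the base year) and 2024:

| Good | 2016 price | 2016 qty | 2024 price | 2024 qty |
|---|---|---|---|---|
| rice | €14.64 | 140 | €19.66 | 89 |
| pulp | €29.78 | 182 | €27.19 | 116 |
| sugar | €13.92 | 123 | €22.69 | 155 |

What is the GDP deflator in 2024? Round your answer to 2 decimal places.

Nominal GDP 2024 = 19.66·89 + 27.19·116 + 22.69·155 = 8420.73.
Real GDP 2024 (at 2016 prices) = 14.64·89 + 29.78·116 + 13.92·155 = 6915.04.
Deflator = Nominal/Real × 100 = 8420.73/6915.04 × 100 = 121.774.

121.77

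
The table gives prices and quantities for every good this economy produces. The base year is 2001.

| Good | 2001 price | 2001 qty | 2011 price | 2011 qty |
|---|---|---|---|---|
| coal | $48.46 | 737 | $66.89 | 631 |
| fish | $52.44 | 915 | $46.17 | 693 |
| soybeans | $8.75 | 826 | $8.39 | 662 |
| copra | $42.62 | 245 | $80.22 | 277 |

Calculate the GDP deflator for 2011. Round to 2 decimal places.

Nominal GDP 2011 = 66.89·631 + 46.17·693 + 8.39·662 + 80.22·277 = 101978.52.
Real GDP 2011 (at 2001 prices) = 48.46·631 + 52.44·693 + 8.75·662 + 42.62·277 = 84517.42.
Deflator = Nominal/Real × 100 = 101978.52/84517.42 × 100 = 120.660.

120.66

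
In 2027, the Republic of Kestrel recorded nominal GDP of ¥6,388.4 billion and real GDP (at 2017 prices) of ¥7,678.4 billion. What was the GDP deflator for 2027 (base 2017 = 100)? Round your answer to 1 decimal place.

GDP deflator = (Nominal / Real) × 100 = 6388.4 / 7678.4 × 100 = 83.20.

83.2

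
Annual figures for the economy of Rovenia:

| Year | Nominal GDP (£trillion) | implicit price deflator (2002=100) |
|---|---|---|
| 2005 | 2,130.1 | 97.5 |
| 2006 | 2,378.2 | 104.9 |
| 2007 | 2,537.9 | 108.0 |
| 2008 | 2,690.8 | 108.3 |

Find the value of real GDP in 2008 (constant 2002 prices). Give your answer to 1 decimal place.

£2,484.6 trillion

Real GDP 2008 = 2690.8 / 1.083 = 2484.58.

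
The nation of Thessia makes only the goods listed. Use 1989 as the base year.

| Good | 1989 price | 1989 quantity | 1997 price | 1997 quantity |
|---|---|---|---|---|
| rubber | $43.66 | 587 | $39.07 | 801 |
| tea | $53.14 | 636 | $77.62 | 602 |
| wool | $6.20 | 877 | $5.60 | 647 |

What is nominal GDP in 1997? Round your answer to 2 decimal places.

$81645.51

Nominal GDP 1997 = Σ (p_1997 × q_1997) = 39.07·801 + 77.62·602 + 5.60·647 = 81645.51.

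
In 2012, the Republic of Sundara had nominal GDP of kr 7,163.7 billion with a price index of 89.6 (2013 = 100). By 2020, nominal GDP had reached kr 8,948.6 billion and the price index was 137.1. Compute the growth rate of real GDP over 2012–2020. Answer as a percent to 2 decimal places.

Deflate each year: 2012 → 7163.7/0.896 = 7995.20; 2020 → 8948.6/1.371 = 6527.06.
So real GDP changed by 6527.06/7995.20 − 1 = -0.1836, i.e. -18.36%.

-18.36%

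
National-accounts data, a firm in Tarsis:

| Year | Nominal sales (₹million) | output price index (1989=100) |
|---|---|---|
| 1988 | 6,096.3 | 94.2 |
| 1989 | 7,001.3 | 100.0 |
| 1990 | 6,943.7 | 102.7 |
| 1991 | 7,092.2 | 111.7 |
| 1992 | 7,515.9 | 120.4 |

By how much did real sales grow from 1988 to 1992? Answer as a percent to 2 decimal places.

-3.54%

Real sales 1988 = 6096.3/0.942 = 6471.66.
Real sales 1992 = 7515.9/1.204 = 6242.44.
Change = 6242.44/6471.66 − 1 = -0.0354.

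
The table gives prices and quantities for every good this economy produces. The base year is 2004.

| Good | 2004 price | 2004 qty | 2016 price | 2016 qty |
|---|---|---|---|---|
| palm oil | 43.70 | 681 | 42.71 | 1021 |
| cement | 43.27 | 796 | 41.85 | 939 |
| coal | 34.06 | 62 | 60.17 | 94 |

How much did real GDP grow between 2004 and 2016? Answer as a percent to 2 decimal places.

Real GDP 2004 = Nominal GDP 2004 = 43.70·681 + 43.27·796 + 34.06·62 = 66314.34.
Real GDP 2016 (at 2004 prices) = 43.70·1021 + 43.27·939 + 34.06·94 = 88449.87.
Real growth = 88449.87/66314.34 − 1 = 0.3338.

33.38%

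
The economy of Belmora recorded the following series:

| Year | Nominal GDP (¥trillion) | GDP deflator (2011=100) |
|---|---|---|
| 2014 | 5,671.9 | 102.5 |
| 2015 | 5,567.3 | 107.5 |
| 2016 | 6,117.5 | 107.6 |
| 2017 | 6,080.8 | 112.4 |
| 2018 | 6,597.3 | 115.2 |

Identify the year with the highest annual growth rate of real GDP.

2015: real = 5567.3/1.075 = 5178.88; growth vs 2014 (5533.56) = -6.41%.
2016: real = 6117.5/1.076 = 5685.41; growth vs 2015 (5178.88) = 9.78%.
2017: real = 6080.8/1.124 = 5409.96; growth vs 2016 (5685.41) = -4.84%.
2018: real = 6597.3/1.152 = 5726.82; growth vs 2017 (5409.96) = 5.86%.

2016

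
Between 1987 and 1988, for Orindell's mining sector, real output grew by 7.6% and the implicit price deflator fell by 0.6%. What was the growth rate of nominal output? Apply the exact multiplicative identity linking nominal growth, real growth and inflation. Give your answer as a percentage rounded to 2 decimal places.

(1 + g_nom) = (1 + g_real)(1 + π) = 1.0760 × 0.9940 = 1.06954.

6.95%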